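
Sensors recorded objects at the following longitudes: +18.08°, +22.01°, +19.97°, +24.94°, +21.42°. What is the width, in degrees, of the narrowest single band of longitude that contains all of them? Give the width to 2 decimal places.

6.86°

Sort the longitudes: +18.08°, +19.97°, +21.42°, +22.01°, +24.94°.
Eastward gaps between consecutive values (wrapping around): 1.89°, 1.45°, 0.59°, 2.93°, 353.14°.
Largest gap = 353.14° ⇒ minimal covering band is its complement: 360° − 353.14° = 6.86°.
Band runs from +18.08° eastward to +24.94°.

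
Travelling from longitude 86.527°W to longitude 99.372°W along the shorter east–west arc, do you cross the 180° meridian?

Signed shortest Δλ = ((-99.372 − -86.527 + 180) mod 360) − 180 = -12.845°.
Going west by 12.845° from -86.527° reaches -99.372° without touching 180°.

No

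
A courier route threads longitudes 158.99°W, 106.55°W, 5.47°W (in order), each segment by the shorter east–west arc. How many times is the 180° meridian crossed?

Leg 1: -158.99° → -106.55°, shortest Δλ = 52.44° (east) — does not cross 180°.
Leg 2: -106.55° → -5.47°, shortest Δλ = 101.08° (east) — does not cross 180°.
Total crossings: 0.

0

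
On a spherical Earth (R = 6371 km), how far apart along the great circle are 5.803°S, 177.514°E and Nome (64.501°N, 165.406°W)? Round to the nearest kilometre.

7945 km

Δλ = -165.406 − 177.514 = -342.920°; wrapped into (−180°, 180°]: 17.080°.
Δφ = 64.501 − -5.803 = 70.304°.
a = sin²(Δφ/2) + cos φ₁ · cos φ₂ · sin²(Δλ/2) = 0.340930.
c = 2·atan2(√a, √(1−a)) = 1.24703 rad → d = 6371·c ≈ 7944.82 km.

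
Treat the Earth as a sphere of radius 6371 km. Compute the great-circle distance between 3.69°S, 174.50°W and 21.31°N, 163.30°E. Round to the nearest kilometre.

Δλ = 163.30 − -174.50 = 337.80°; wrapped into (−180°, 180°]: -22.20°.
Δφ = 21.31 − -3.69 = 25.00°.
a = sin²(Δφ/2) + cos φ₁ · cos φ₂ · sin²(Δλ/2) = 0.081305.
c = 2·atan2(√a, √(1−a)) = 0.57831 rad → d = 6371·c ≈ 3684.39 km.

3684 km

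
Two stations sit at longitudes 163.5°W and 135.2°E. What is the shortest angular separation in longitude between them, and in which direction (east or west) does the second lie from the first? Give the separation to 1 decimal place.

61.3° west

Raw difference: 135.2 − -163.5 = 298.7°.
Normalise into (−180°, 180°]: 298.7° − 360° = -61.3°.
Negative ⇒ the second point lies to the west; separation 61.3°.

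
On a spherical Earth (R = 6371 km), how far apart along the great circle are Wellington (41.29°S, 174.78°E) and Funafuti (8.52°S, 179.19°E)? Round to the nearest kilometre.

Δλ = 179.19 − 174.78 = 4.41°.
Δφ = -8.52 − -41.29 = 32.77°.
a = sin²(Δφ/2) + cos φ₁ · cos φ₂ · sin²(Δλ/2) = 0.080675.
c = 2·atan2(√a, √(1−a)) = 0.57600 rad → d = 6371·c ≈ 3669.67 km.

3670 km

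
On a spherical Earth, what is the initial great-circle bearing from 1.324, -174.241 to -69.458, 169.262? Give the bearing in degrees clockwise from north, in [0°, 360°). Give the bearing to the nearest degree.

Δλ = 169.262 − -174.241 = 343.503°; wrapped into (−180°, 180°]: -16.497°.
θ = atan2( sin Δλ · cos φ₂ , cos φ₁ · sin φ₂ − sin φ₁ · cos φ₂ · cos Δλ )
  = atan2(-0.09964, -0.94394) = -173.974° → normalised to [0°, 360°): 186.026°.

186°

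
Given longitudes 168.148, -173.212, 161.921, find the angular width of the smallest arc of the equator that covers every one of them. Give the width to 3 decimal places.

Sort the longitudes: -173.212°, +161.921°, +168.148°.
Eastward gaps between consecutive values (wrapping around): 335.133°, 6.227°, 18.640°.
Largest gap = 335.133° ⇒ minimal covering band is its complement: 360° − 335.133° = 24.867°.
Band runs from +161.921° eastward to -173.212°, crossing the antimeridian.

24.867°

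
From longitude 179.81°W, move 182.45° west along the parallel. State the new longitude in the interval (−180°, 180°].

Start at -179.81°; shift −182.45° → -362.26°.
-362.26° lies outside (−180°, 180°]; add 360° → -2.26°.

2.26°W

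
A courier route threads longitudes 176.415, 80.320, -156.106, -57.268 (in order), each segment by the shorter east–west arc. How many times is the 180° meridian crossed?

Leg 1: +176.415° → +80.320°, shortest Δλ = -96.095° (west) — does not cross 180°.
Leg 2: +80.320° → -156.106°, shortest Δλ = 123.574° (east) — crosses 180°.
Leg 3: -156.106° → -57.268°, shortest Δλ = 98.838° (east) — does not cross 180°.
Total crossings: 1.

1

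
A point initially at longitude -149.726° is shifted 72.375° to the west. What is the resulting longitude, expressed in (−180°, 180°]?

+137.899°

Start at -149.726°; shift −72.375° → -222.101°.
-222.101° lies outside (−180°, 180°]; add 360° → +137.899°.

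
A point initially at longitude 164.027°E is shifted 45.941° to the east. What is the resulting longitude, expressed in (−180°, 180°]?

Start at +164.027°; shift +45.941° → +209.968°.
+209.968° lies outside (−180°, 180°]; subtract 360° → -150.032°.

150.032°W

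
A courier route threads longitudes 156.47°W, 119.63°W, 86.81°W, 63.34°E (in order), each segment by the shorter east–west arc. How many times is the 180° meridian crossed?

Leg 1: -156.47° → -119.63°, shortest Δλ = 36.84° (east) — does not cross 180°.
Leg 2: -119.63° → -86.81°, shortest Δλ = 32.82° (east) — does not cross 180°.
Leg 3: -86.81° → +63.34°, shortest Δλ = 150.15° (east) — does not cross 180°.
Total crossings: 0.

0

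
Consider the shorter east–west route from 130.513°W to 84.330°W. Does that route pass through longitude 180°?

No

Signed shortest Δλ = ((-84.330 − -130.513 + 180) mod 360) − 180 = 46.183°.
Going east by 46.183° from -130.513° reaches -84.330° without touching 180°.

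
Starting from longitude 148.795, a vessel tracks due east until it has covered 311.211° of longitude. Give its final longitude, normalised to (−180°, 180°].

Start at +148.795°; shift +311.211° → +460.006°.
+460.006° lies outside (−180°, 180°]; subtract 360° → +100.006°.

+100.006°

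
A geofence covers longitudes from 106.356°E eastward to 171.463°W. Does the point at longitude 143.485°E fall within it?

Yes

Band width going east from +106.356° to -171.463°: ((-171.463 − 106.356) mod 360) = 82.181°.
Offset of +143.485° east of the west edge: ((143.485 − 106.356) mod 360) = 37.129°.
37.129° ≤ 82.181° ⇒ inside.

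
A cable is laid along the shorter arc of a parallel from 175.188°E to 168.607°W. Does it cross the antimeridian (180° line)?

Yes

Naïve |-168.607 − 175.188| = 343.795° > 180°, so the shorter arc goes the other way round — across 180°.
Signed shortest Δλ = ((-168.607 − 175.188 + 180) mod 360) − 180 = 16.205°.
Going east by 16.205° from +175.188° passes through 180° before reaching -168.607°.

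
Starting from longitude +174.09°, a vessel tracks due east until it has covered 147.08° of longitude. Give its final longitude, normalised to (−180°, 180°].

Start at +174.09°; shift +147.08° → +321.17°.
+321.17° lies outside (−180°, 180°]; subtract 360° → -38.83°.

-38.83°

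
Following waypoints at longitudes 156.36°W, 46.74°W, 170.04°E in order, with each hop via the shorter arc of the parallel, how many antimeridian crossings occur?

1

Leg 1: -156.36° → -46.74°, shortest Δλ = 109.62° (east) — does not cross 180°.
Leg 2: -46.74° → +170.04°, shortest Δλ = -143.22° (west) — crosses 180°.
Total crossings: 1.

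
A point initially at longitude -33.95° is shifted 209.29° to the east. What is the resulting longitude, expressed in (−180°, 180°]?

Start at -33.95°; shift +209.29° → +175.34°.
+175.34° already lies in (−180°, 180°].

+175.34°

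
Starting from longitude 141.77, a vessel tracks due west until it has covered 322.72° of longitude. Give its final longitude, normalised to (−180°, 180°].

Start at +141.77°; shift −322.72° → -180.95°.
-180.95° lies outside (−180°, 180°]; add 360° → +179.05°.

+179.05°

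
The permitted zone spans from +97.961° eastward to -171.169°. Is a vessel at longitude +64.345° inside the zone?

Band width going east from +97.961° to -171.169°: ((-171.169 − 97.961) mod 360) = 90.870°.
Offset of +64.345° east of the west edge: ((64.345 − 97.961) mod 360) = 326.384°.
326.384° > 90.870° ⇒ outside.

No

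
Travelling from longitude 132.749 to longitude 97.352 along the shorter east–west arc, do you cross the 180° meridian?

Signed shortest Δλ = ((97.352 − 132.749 + 180) mod 360) − 180 = -35.397°.
Going west by 35.397° from +132.749° reaches +97.352° without touching 180°.

No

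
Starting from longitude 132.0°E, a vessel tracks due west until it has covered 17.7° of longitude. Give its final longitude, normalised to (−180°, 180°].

114.3°E

Start at +132.0°; shift −17.7° → +114.3°.
+114.3° already lies in (−180°, 180°].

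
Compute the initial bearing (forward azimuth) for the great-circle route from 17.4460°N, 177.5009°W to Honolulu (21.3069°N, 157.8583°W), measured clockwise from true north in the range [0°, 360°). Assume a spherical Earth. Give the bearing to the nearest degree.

Δλ = -157.8583 − -177.5009 = 19.6426°.
θ = atan2( sin Δλ · cos φ₂ , cos φ₁ · sin φ₂ − sin φ₁ · cos φ₂ · cos Δλ )
  = atan2(0.31318, 0.08359) = 75.056° → normalised to [0°, 360°): 75.056°.

75°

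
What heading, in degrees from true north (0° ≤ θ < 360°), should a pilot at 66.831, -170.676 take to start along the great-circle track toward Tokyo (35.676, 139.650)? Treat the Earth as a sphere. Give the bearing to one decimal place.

Δλ = 139.650 − -170.676 = 310.326°; wrapped into (−180°, 180°]: -49.674°.
θ = atan2( sin Δλ · cos φ₂ , cos φ₁ · sin φ₂ − sin φ₁ · cos φ₂ · cos Δλ )
  = atan2(-0.61930, -0.25383) = -112.287° → normalised to [0°, 360°): 247.713°.

247.7°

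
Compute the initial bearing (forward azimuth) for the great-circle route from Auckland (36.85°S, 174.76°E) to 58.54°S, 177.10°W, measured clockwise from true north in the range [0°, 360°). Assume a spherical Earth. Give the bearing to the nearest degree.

Δλ = -177.10 − 174.76 = -351.86°; wrapped into (−180°, 180°]: 8.14°.
θ = atan2( sin Δλ · cos φ₂ , cos φ₁ · sin φ₂ − sin φ₁ · cos φ₂ · cos Δλ )
  = atan2(0.07390, -0.37274) = 168.786° → normalised to [0°, 360°): 168.786°.

169°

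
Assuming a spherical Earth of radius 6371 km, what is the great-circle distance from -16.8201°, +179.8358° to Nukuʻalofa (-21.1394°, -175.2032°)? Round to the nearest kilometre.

Δλ = -175.2032 − 179.8358 = -355.0390°; wrapped into (−180°, 180°]: 4.9610°.
Δφ = -21.1394 − -16.8201 = -4.3193°.
a = sin²(Δφ/2) + cos φ₁ · cos φ₂ · sin²(Δλ/2) = 0.003092.
c = 2·atan2(√a, √(1−a)) = 0.11128 rad → d = 6371·c ≈ 708.94 km.

709 km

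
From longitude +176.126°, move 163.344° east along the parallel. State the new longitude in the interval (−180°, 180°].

Start at +176.126°; shift +163.344° → +339.470°.
+339.470° lies outside (−180°, 180°]; subtract 360° → -20.530°.

-20.530°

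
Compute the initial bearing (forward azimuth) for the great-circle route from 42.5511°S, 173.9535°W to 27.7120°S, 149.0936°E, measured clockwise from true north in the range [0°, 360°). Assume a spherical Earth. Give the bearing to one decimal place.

Δλ = 149.0936 − -173.9535 = 323.0471°; wrapped into (−180°, 180°]: -36.9529°.
θ = atan2( sin Δλ · cos φ₂ , cos φ₁ · sin φ₂ − sin φ₁ · cos φ₂ · cos Δλ )
  = atan2(-0.53220, 0.13585) = -75.681° → normalised to [0°, 360°): 284.319°.

284.3°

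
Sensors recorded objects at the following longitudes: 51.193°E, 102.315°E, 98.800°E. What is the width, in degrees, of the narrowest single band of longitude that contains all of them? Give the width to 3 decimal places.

51.122°

Sort the longitudes: +51.193°, +98.800°, +102.315°.
Eastward gaps between consecutive values (wrapping around): 47.607°, 3.515°, 308.878°.
Largest gap = 308.878° ⇒ minimal covering band is its complement: 360° − 308.878° = 51.122°.
Band runs from +51.193° eastward to +102.315°.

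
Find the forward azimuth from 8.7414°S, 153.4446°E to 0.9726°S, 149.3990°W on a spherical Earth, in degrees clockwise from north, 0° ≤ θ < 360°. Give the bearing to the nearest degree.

86°

Δλ = -149.3990 − 153.4446 = -302.8436°; wrapped into (−180°, 180°]: 57.1564°.
θ = atan2( sin Δλ · cos φ₂ , cos φ₁ · sin φ₂ − sin φ₁ · cos φ₂ · cos Δλ )
  = atan2(0.84003, 0.06563) = 85.532° → normalised to [0°, 360°): 85.532°.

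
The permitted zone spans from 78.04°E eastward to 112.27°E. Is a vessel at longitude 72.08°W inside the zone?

No

Band width going east from +78.04° to +112.27°: ((112.27 − 78.04) mod 360) = 34.23°.
Offset of -72.08° east of the west edge: ((-72.08 − 78.04) mod 360) = 209.88°.
209.88° > 34.23° ⇒ outside.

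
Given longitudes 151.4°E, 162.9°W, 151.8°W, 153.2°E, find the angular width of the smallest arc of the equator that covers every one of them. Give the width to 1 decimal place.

56.8°

Sort the longitudes: -162.9°, -151.8°, +151.4°, +153.2°.
Eastward gaps between consecutive values (wrapping around): 11.1°, 303.2°, 1.8°, 43.9°.
Largest gap = 303.2° ⇒ minimal covering band is its complement: 360° − 303.2° = 56.8°.
Band runs from +151.4° eastward to -151.8°, crossing the antimeridian.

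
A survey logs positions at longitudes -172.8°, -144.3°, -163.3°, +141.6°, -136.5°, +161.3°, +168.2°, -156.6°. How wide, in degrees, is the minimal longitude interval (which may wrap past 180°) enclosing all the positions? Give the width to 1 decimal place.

Sort the longitudes: -172.8°, -163.3°, -156.6°, -144.3°, -136.5°, +141.6°, +161.3°, +168.2°.
Eastward gaps between consecutive values (wrapping around): 9.5°, 6.7°, 12.3°, 7.8°, 278.1°, 19.7°, 6.9°, 19.0°.
Largest gap = 278.1° ⇒ minimal covering band is its complement: 360° − 278.1° = 81.9°.
Band runs from +141.6° eastward to -136.5°, crossing the antimeridian.

81.9°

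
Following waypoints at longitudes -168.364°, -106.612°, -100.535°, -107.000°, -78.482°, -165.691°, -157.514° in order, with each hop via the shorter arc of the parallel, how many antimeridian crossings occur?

0

Leg 1: -168.364° → -106.612°, shortest Δλ = 61.752° (east) — does not cross 180°.
Leg 2: -106.612° → -100.535°, shortest Δλ = 6.077° (east) — does not cross 180°.
Leg 3: -100.535° → -107.000°, shortest Δλ = -6.465° (west) — does not cross 180°.
Leg 4: -107.000° → -78.482°, shortest Δλ = 28.518° (east) — does not cross 180°.
Leg 5: -78.482° → -165.691°, shortest Δλ = -87.209° (west) — does not cross 180°.
Leg 6: -165.691° → -157.514°, shortest Δλ = 8.177° (east) — does not cross 180°.
Total crossings: 0.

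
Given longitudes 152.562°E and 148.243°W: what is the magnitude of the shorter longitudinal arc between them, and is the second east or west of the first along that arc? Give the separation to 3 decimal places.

Raw difference: -148.243 − 152.562 = -300.805°.
Normalise into (−180°, 180°]: -300.805° + 360° = 59.195°.
Positive ⇒ the second point lies to the east; separation 59.195°.

59.195° east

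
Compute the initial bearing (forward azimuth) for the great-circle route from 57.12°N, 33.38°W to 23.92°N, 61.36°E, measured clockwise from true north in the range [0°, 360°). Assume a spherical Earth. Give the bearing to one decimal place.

72.7°

Δλ = 61.36 − -33.38 = 94.74°.
θ = atan2( sin Δλ · cos φ₂ , cos φ₁ · sin φ₂ − sin φ₁ · cos φ₂ · cos Δλ )
  = atan2(0.91099, 0.28355) = 72.711° → normalised to [0°, 360°): 72.711°.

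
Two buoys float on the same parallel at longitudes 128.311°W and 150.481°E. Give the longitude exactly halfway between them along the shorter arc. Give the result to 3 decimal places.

168.915°W

Signed shortest Δλ from -128.311° to +150.481° is -81.208°.
Midpoint longitude = -128.311° + (-81.208°)/2 = -128.311° − 40.604° = -168.915°.
(The naïve average (-128.311 + +150.481)/2 = 11.085° is on the wrong side of the globe.)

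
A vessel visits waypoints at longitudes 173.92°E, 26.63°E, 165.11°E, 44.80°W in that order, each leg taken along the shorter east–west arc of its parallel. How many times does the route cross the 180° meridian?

Leg 1: +173.92° → +26.63°, shortest Δλ = -147.29° (west) — does not cross 180°.
Leg 2: +26.63° → +165.11°, shortest Δλ = 138.48° (east) — does not cross 180°.
Leg 3: +165.11° → -44.80°, shortest Δλ = 150.09° (east) — crosses 180°.
Total crossings: 1.

1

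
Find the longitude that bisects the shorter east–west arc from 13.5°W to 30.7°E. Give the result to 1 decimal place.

8.6°E

Signed shortest Δλ from -13.5° to +30.7° is +44.2°.
Midpoint longitude = -13.5° + (+44.2°)/2 = -13.5° + 22.1° = +8.6°.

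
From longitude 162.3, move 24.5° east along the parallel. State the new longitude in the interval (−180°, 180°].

Start at +162.3°; shift +24.5° → +186.8°.
+186.8° lies outside (−180°, 180°]; subtract 360° → -173.2°.

-173.2°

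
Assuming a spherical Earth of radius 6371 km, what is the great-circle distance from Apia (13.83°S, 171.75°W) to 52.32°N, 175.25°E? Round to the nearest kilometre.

Δλ = 175.25 − -171.75 = 347.00°; wrapped into (−180°, 180°]: -13.00°.
Δφ = 52.32 − -13.83 = 66.15°.
a = sin²(Δφ/2) + cos φ₁ · cos φ₂ · sin²(Δλ/2) = 0.305434.
c = 2·atan2(√a, √(1−a)) = 1.17111 rad → d = 6371·c ≈ 7461.13 km.

7461 km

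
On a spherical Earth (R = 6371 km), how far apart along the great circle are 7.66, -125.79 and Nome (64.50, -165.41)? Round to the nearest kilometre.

7041 km

Δλ = -165.41 − -125.79 = -39.62°.
Δφ = 64.50 − 7.66 = 56.84°.
a = sin²(Δφ/2) + cos φ₁ · cos φ₂ · sin²(Δλ/2) = 0.275516.
c = 2·atan2(√a, √(1−a)) = 1.10519 rad → d = 6371·c ≈ 7041.13 km.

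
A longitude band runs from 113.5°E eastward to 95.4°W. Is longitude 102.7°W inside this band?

Yes

Band width going east from +113.5° to -95.4°: ((-95.4 − 113.5) mod 360) = 151.1°.
Offset of -102.7° east of the west edge: ((-102.7 − 113.5) mod 360) = 143.8°.
143.8° ≤ 151.1° ⇒ inside.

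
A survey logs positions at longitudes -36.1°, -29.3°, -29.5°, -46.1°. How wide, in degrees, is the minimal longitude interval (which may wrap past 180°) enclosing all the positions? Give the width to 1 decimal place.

16.8°

Sort the longitudes: -46.1°, -36.1°, -29.5°, -29.3°.
Eastward gaps between consecutive values (wrapping around): 10.0°, 6.6°, 0.2°, 343.2°.
Largest gap = 343.2° ⇒ minimal covering band is its complement: 360° − 343.2° = 16.8°.
Band runs from -46.1° eastward to -29.3°.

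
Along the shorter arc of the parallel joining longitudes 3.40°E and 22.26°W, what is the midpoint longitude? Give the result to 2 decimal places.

9.43°W

Signed shortest Δλ from +3.40° to -22.26° is -25.66°.
Midpoint longitude = +3.40° + (-25.66°)/2 = +3.40° − 12.83° = -9.43°.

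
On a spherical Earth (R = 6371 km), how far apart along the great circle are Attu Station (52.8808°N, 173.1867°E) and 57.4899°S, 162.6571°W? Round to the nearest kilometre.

12467 km

Δλ = -162.6571 − 173.1867 = -335.8438°; wrapped into (−180°, 180°]: 24.1562°.
Δφ = -57.4899 − 52.8808 = -110.3707°.
a = sin²(Δφ/2) + cos φ₁ · cos φ₂ · sin²(Δλ/2) = 0.688247.
c = 2·atan2(√a, √(1−a)) = 1.95681 rad → d = 6371·c ≈ 12466.80 km.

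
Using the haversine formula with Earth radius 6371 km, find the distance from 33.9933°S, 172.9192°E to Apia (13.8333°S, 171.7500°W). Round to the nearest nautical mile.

1470 nmi

Δλ = -171.7500 − 172.9192 = -344.6692°; wrapped into (−180°, 180°]: 15.3308°.
Δφ = -13.8333 − -33.9933 = 20.1600°.
a = sin²(Δφ/2) + cos φ₁ · cos φ₂ · sin²(Δλ/2) = 0.044957.
c = 2·atan2(√a, √(1−a)) = 0.42730 rad → d = 6371·c ≈ 2722.35 km ≈ 1469.95 nmi.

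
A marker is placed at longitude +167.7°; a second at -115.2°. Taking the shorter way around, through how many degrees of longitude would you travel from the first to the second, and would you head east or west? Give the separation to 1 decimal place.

Raw difference: -115.2 − 167.7 = -282.9°.
Normalise into (−180°, 180°]: -282.9° + 360° = 77.1°.
Positive ⇒ the second point lies to the east; separation 77.1°.

77.1° east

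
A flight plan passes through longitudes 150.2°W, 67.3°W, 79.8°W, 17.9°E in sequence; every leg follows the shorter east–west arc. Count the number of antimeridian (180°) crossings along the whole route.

Leg 1: -150.2° → -67.3°, shortest Δλ = 82.9° (east) — does not cross 180°.
Leg 2: -67.3° → -79.8°, shortest Δλ = -12.5° (west) — does not cross 180°.
Leg 3: -79.8° → +17.9°, shortest Δλ = 97.7° (east) — does not cross 180°.
Total crossings: 0.

0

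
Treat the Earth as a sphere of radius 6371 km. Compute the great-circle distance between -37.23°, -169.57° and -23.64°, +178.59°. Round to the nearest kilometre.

1886 km

Δλ = 178.59 − -169.57 = 348.16°; wrapped into (−180°, 180°]: -11.84°.
Δφ = -23.64 − -37.23 = 13.59°.
a = sin²(Δφ/2) + cos φ₁ · cos φ₂ · sin²(Δλ/2) = 0.021758.
c = 2·atan2(√a, √(1−a)) = 0.29609 rad → d = 6371·c ≈ 1886.41 km.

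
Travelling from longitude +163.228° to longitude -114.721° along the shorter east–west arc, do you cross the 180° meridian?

Yes

Naïve |-114.721 − 163.228| = 277.949° > 180°, so the shorter arc goes the other way round — across 180°.
Signed shortest Δλ = ((-114.721 − 163.228 + 180) mod 360) − 180 = 82.051°.
Going east by 82.051° from +163.228° passes through 180° before reaching -114.721°.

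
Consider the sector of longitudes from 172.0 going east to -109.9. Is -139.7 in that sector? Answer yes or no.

Band width going east from +172.0° to -109.9°: ((-109.9 − 172.0) mod 360) = 78.1°.
Offset of -139.7° east of the west edge: ((-139.7 − 172.0) mod 360) = 48.3°.
48.3° ≤ 78.1° ⇒ inside.

Yes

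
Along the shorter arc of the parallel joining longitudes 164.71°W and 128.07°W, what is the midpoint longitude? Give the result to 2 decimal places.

Signed shortest Δλ from -164.71° to -128.07° is +36.64°.
Midpoint longitude = -164.71° + (+36.64°)/2 = -164.71° + 18.32° = -146.39°.

146.39°W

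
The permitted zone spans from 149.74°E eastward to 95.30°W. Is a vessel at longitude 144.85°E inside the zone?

No

Band width going east from +149.74° to -95.30°: ((-95.30 − 149.74) mod 360) = 114.96°.
Offset of +144.85° east of the west edge: ((144.85 − 149.74) mod 360) = 355.11°.
355.11° > 114.96° ⇒ outside.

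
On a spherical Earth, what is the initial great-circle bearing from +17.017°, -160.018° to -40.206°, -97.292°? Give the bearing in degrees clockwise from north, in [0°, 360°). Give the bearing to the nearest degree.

137°

Δλ = -97.292 − -160.018 = 62.726°.
θ = atan2( sin Δλ · cos φ₂ , cos φ₁ · sin φ₂ − sin φ₁ · cos φ₂ · cos Δλ )
  = atan2(0.67882, -0.71970) = 136.674° → normalised to [0°, 360°): 136.674°.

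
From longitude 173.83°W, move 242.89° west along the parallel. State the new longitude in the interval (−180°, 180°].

56.72°W

Start at -173.83°; shift −242.89° → -416.72°.
-416.72° lies outside (−180°, 180°]; add 360° → -56.72°.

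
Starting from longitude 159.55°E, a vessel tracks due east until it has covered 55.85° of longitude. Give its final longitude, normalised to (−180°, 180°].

144.60°W

Start at +159.55°; shift +55.85° → +215.40°.
+215.40° lies outside (−180°, 180°]; subtract 360° → -144.60°.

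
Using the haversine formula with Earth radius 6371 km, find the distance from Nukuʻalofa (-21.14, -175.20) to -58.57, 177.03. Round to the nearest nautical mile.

2272 nmi

Δλ = 177.03 − -175.20 = 352.23°; wrapped into (−180°, 180°]: -7.77°.
Δφ = -58.57 − -21.14 = -37.43°.
a = sin²(Δφ/2) + cos φ₁ · cos φ₂ · sin²(Δλ/2) = 0.105184.
c = 2·atan2(√a, √(1−a)) = 0.66059 rad → d = 6371·c ≈ 4208.61 km ≈ 2272.47 nmi.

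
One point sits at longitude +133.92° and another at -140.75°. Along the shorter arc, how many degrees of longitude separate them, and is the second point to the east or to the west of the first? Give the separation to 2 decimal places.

Raw difference: -140.75 − 133.92 = -274.67°.
Normalise into (−180°, 180°]: -274.67° + 360° = 85.33°.
Positive ⇒ the second point lies to the east; separation 85.33°.

85.33° east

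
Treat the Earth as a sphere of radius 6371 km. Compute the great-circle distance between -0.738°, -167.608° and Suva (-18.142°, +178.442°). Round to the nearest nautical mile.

Δλ = 178.442 − -167.608 = 346.050°; wrapped into (−180°, 180°]: -13.950°.
Δφ = -18.142 − -0.738 = -17.404°.
a = sin²(Δφ/2) + cos φ₁ · cos φ₂ · sin²(Δλ/2) = 0.036903.
c = 2·atan2(√a, √(1−a)) = 0.38661 rad → d = 6371·c ≈ 2463.06 km ≈ 1329.95 nmi.

1330 nmi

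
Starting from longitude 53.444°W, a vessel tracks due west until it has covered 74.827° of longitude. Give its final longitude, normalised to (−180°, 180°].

Start at -53.444°; shift −74.827° → -128.271°.
-128.271° already lies in (−180°, 180°].

128.271°W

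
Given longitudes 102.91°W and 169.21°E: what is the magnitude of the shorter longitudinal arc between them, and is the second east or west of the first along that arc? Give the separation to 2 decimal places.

Raw difference: 169.21 − -102.91 = 272.12°.
Normalise into (−180°, 180°]: 272.12° − 360° = -87.88°.
Negative ⇒ the second point lies to the west; separation 87.88°.

87.88° west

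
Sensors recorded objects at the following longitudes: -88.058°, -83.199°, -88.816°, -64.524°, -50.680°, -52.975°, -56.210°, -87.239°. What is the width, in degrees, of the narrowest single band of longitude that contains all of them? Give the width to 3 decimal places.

Sort the longitudes: -88.816°, -88.058°, -87.239°, -83.199°, -64.524°, -56.210°, -52.975°, -50.680°.
Eastward gaps between consecutive values (wrapping around): 0.758°, 0.819°, 4.040°, 18.675°, 8.314°, 3.235°, 2.295°, 321.864°.
Largest gap = 321.864° ⇒ minimal covering band is its complement: 360° − 321.864° = 38.136°.
Band runs from -88.816° eastward to -50.680°.

38.136°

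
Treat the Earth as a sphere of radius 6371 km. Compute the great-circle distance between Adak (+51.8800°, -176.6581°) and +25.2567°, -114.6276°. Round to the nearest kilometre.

5928 km

Δλ = -114.6276 − -176.6581 = 62.0305°.
Δφ = 25.2567 − 51.8800 = -26.6233°.
a = sin²(Δφ/2) + cos φ₁ · cos φ₂ · sin²(Δλ/2) = 0.201242.
c = 2·atan2(√a, √(1−a)) = 0.93040 rad → d = 6371·c ≈ 5927.56 km.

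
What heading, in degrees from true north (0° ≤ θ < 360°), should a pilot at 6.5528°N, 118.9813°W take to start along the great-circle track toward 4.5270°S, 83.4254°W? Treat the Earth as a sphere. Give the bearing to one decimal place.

106.4°

Δλ = -83.4254 − -118.9813 = 35.5559°.
θ = atan2( sin Δλ · cos φ₂ , cos φ₁ · sin φ₂ − sin φ₁ · cos φ₂ · cos Δλ )
  = atan2(0.57968, -0.17096) = 106.432° → normalised to [0°, 360°): 106.432°.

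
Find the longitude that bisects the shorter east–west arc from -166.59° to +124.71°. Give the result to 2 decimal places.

Signed shortest Δλ from -166.59° to +124.71° is -68.70°.
Midpoint longitude = -166.59° + (-68.70°)/2 = -166.59° − 34.35° = -200.94°.
Normalise into (−180°, 180°]: +159.06°.
(The naïve average (-166.59 + +124.71)/2 = -20.94° is on the wrong side of the globe.)

+159.06°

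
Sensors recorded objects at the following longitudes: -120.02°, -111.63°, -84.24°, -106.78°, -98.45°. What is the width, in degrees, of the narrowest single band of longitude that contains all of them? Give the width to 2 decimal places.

Sort the longitudes: -120.02°, -111.63°, -106.78°, -98.45°, -84.24°.
Eastward gaps between consecutive values (wrapping around): 8.39°, 4.85°, 8.33°, 14.21°, 324.22°.
Largest gap = 324.22° ⇒ minimal covering band is its complement: 360° − 324.22° = 35.78°.
Band runs from -120.02° eastward to -84.24°.

35.78°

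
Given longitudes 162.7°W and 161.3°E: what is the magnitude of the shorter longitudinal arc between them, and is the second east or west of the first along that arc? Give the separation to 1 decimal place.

36.0° west

Raw difference: 161.3 − -162.7 = 324.0°.
Normalise into (−180°, 180°]: 324.0° − 360° = -36.0°.
Negative ⇒ the second point lies to the west; separation 36.0°.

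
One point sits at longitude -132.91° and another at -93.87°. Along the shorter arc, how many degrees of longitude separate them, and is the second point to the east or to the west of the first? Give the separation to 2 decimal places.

39.04° east

Raw difference: -93.87 − -132.91 = 39.04°.
Normalise into (−180°, 180°]: 39.04° stays 39.04°.
Positive ⇒ the second point lies to the east; separation 39.04°.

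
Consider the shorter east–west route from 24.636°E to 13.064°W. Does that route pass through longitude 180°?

No

Signed shortest Δλ = ((-13.064 − 24.636 + 180) mod 360) − 180 = -37.7°.
Going west by 37.7° from +24.636° reaches -13.064° without touching 180°.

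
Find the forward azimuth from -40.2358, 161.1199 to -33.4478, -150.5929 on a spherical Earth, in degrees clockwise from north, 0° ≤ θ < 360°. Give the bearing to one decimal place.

Δλ = -150.5929 − 161.1199 = -311.7128°; wrapped into (−180°, 180°]: 48.2872°.
θ = atan2( sin Δλ · cos φ₂ , cos φ₁ · sin φ₂ − sin φ₁ · cos φ₂ · cos Δλ )
  = atan2(0.62286, -0.06214) = 95.697° → normalised to [0°, 360°): 95.697°.

95.7°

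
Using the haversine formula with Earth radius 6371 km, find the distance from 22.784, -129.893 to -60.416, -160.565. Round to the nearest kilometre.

Δλ = -160.565 − -129.893 = -30.672°.
Δφ = -60.416 − 22.784 = -83.200°.
a = sin²(Δφ/2) + cos φ₁ · cos φ₂ · sin²(Δλ/2) = 0.472637.
c = 2·atan2(√a, √(1−a)) = 1.51604 rad → d = 6371·c ≈ 9658.71 km.

9659 km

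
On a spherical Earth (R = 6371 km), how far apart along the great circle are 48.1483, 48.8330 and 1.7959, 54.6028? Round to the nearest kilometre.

Δλ = 54.6028 − 48.8330 = 5.7698°.
Δφ = 1.7959 − 48.1483 = -46.3524°.
a = sin²(Δφ/2) + cos φ₁ · cos φ₂ · sin²(Δλ/2) = 0.156579.
c = 2·atan2(√a, √(1−a)) = 0.81366 rad → d = 6371·c ≈ 5183.83 km.

5184 km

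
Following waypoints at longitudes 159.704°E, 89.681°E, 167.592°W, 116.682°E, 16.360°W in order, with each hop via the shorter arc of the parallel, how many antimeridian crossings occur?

2

Leg 1: +159.704° → +89.681°, shortest Δλ = -70.023° (west) — does not cross 180°.
Leg 2: +89.681° → -167.592°, shortest Δλ = 102.727° (east) — crosses 180°.
Leg 3: -167.592° → +116.682°, shortest Δλ = -75.726° (west) — crosses 180°.
Leg 4: +116.682° → -16.360°, shortest Δλ = -133.042° (west) — does not cross 180°.
Total crossings: 2.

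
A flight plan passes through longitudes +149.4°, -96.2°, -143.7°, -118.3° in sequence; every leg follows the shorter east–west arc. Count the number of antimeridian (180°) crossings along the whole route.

1

Leg 1: +149.4° → -96.2°, shortest Δλ = 114.4° (east) — crosses 180°.
Leg 2: -96.2° → -143.7°, shortest Δλ = -47.5° (west) — does not cross 180°.
Leg 3: -143.7° → -118.3°, shortest Δλ = 25.4° (east) — does not cross 180°.
Total crossings: 1.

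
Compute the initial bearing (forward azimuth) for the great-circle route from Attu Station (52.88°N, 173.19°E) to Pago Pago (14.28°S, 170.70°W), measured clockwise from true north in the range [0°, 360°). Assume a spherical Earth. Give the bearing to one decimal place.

Δλ = -170.70 − 173.19 = -343.89°; wrapped into (−180°, 180°]: 16.11°.
θ = atan2( sin Δλ · cos φ₂ , cos φ₁ · sin φ₂ − sin φ₁ · cos φ₂ · cos Δλ )
  = atan2(0.26891, -0.89125) = 163.210° → normalised to [0°, 360°): 163.210°.

163.2°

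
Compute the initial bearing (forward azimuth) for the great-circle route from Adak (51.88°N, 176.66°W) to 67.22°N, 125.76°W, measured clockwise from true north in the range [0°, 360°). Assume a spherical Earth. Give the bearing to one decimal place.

38.6°

Δλ = -125.76 − -176.66 = 50.90°.
θ = atan2( sin Δλ · cos φ₂ , cos φ₁ · sin φ₂ − sin φ₁ · cos φ₂ · cos Δλ )
  = atan2(0.30048, 0.37705) = 38.552° → normalised to [0°, 360°): 38.552°.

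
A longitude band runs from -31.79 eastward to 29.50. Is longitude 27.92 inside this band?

Yes

Band width going east from -31.79° to +29.50°: ((29.50 − -31.79) mod 360) = 61.29°.
Offset of +27.92° east of the west edge: ((27.92 − -31.79) mod 360) = 59.71°.
59.71° ≤ 61.29° ⇒ inside.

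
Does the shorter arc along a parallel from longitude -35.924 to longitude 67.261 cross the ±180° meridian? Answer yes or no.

No

Signed shortest Δλ = ((67.261 − -35.924 + 180) mod 360) − 180 = 103.185°.
Going east by 103.185° from -35.924° reaches +67.261° without touching 180°.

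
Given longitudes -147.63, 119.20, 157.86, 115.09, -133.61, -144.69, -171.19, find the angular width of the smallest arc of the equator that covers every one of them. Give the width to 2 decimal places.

Sort the longitudes: -171.19°, -147.63°, -144.69°, -133.61°, +115.09°, +119.20°, +157.86°.
Eastward gaps between consecutive values (wrapping around): 23.56°, 2.94°, 11.08°, 248.70°, 4.11°, 38.66°, 30.95°.
Largest gap = 248.70° ⇒ minimal covering band is its complement: 360° − 248.70° = 111.30°.
Band runs from +115.09° eastward to -133.61°, crossing the antimeridian.

111.30°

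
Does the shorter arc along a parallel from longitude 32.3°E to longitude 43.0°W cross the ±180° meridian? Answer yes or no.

No

Signed shortest Δλ = ((-43.0 − 32.3 + 180) mod 360) − 180 = -75.3°.
Going west by 75.3° from +32.3° reaches -43.0° without touching 180°.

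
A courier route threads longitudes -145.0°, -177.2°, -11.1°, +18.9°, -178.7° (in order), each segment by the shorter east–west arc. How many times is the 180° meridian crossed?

Leg 1: -145.0° → -177.2°, shortest Δλ = -32.2° (west) — does not cross 180°.
Leg 2: -177.2° → -11.1°, shortest Δλ = 166.1° (east) — does not cross 180°.
Leg 3: -11.1° → +18.9°, shortest Δλ = 30.0° (east) — does not cross 180°.
Leg 4: +18.9° → -178.7°, shortest Δλ = 162.4° (east) — crosses 180°.
Total crossings: 1.

1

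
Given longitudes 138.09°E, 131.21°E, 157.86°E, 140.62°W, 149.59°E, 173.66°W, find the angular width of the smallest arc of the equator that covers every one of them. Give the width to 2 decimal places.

Sort the longitudes: -173.66°, -140.62°, +131.21°, +138.09°, +149.59°, +157.86°.
Eastward gaps between consecutive values (wrapping around): 33.04°, 271.83°, 6.88°, 11.50°, 8.27°, 28.48°.
Largest gap = 271.83° ⇒ minimal covering band is its complement: 360° − 271.83° = 88.17°.
Band runs from +131.21° eastward to -140.62°, crossing the antimeridian.

88.17°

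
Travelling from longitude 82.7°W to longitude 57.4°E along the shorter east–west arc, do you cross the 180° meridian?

Signed shortest Δλ = ((57.4 − -82.7 + 180) mod 360) − 180 = 140.1°.
Going east by 140.1° from -82.7° reaches +57.4° without touching 180°.

No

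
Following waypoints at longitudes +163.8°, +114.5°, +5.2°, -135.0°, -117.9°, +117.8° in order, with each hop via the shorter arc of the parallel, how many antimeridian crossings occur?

Leg 1: +163.8° → +114.5°, shortest Δλ = -49.3° (west) — does not cross 180°.
Leg 2: +114.5° → +5.2°, shortest Δλ = -109.3° (west) — does not cross 180°.
Leg 3: +5.2° → -135.0°, shortest Δλ = -140.2° (west) — does not cross 180°.
Leg 4: -135.0° → -117.9°, shortest Δλ = 17.1° (east) — does not cross 180°.
Leg 5: -117.9° → +117.8°, shortest Δλ = -124.3° (west) — crosses 180°.
Total crossings: 1.

1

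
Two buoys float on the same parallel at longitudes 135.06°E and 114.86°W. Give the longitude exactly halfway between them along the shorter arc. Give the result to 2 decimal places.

Signed shortest Δλ from +135.06° to -114.86° is +110.08°.
Midpoint longitude = +135.06° + (+110.08°)/2 = +135.06° + 55.04° = +190.10°.
Normalise into (−180°, 180°]: -169.90°.
(The naïve average (+135.06 + -114.86)/2 = 10.1° is on the wrong side of the globe.)

169.90°W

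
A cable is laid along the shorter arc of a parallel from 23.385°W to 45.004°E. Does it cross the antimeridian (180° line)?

No

Signed shortest Δλ = ((45.004 − -23.385 + 180) mod 360) − 180 = 68.389°.
Going east by 68.389° from -23.385° reaches +45.004° without touching 180°.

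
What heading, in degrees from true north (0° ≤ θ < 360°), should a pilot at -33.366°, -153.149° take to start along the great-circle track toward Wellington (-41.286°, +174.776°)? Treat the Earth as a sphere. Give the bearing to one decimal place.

Δλ = 174.776 − -153.149 = 327.925°; wrapped into (−180°, 180°]: -32.075°.
θ = atan2( sin Δλ · cos φ₂ , cos φ₁ · sin φ₂ − sin φ₁ · cos φ₂ · cos Δλ )
  = atan2(-0.39903, -0.20087) = -116.721° → normalised to [0°, 360°): 243.279°.

243.3°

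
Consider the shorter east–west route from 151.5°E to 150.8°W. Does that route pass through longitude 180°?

Naïve |-150.8 − 151.5| = 302.3° > 180°, so the shorter arc goes the other way round — across 180°.
Signed shortest Δλ = ((-150.8 − 151.5 + 180) mod 360) − 180 = 57.7°.
Going east by 57.7° from +151.5° passes through 180° before reaching -150.8°.

Yes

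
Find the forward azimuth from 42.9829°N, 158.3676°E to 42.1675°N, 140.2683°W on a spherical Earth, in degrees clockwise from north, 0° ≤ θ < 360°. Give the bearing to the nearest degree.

Δλ = -140.2683 − 158.3676 = -298.6359°; wrapped into (−180°, 180°]: 61.3641°.
θ = atan2( sin Δλ · cos φ₂ , cos φ₁ · sin φ₂ − sin φ₁ · cos φ₂ · cos Δλ )
  = atan2(0.65053, 0.24892) = 69.061° → normalised to [0°, 360°): 69.061°.

69°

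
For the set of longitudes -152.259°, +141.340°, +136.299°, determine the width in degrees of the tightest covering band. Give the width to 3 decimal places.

Sort the longitudes: -152.259°, +136.299°, +141.340°.
Eastward gaps between consecutive values (wrapping around): 288.558°, 5.041°, 66.401°.
Largest gap = 288.558° ⇒ minimal covering band is its complement: 360° − 288.558° = 71.442°.
Band runs from +136.299° eastward to -152.259°, crossing the antimeridian.

71.442°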